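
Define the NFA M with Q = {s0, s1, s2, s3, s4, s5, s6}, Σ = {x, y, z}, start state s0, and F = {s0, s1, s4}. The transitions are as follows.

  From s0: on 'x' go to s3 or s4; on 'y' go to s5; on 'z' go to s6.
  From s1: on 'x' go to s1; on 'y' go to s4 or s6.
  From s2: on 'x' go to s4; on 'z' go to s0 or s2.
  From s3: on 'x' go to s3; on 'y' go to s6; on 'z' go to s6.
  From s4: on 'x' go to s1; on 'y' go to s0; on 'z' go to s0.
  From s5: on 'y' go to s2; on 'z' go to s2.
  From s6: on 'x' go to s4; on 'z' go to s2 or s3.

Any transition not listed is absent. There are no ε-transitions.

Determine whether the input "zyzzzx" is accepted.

No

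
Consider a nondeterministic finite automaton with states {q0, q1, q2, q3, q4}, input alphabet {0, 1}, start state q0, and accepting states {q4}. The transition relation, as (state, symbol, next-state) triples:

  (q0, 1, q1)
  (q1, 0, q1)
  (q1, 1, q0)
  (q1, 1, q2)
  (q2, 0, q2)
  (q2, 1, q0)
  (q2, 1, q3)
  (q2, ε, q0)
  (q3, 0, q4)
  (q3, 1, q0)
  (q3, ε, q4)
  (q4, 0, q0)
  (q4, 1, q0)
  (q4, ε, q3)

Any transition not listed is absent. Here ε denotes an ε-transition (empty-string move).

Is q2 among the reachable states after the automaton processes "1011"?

Start in {q0}.
Read '1': {q0} → {q1}.
Read '0': {q1} → {q1}.
Read '1': {q1} → {q0, q2}.
Read '1': {q0, q2} → {q0, q1, q3, q4}.
State q2 is not in {q0, q1, q3, q4}.

No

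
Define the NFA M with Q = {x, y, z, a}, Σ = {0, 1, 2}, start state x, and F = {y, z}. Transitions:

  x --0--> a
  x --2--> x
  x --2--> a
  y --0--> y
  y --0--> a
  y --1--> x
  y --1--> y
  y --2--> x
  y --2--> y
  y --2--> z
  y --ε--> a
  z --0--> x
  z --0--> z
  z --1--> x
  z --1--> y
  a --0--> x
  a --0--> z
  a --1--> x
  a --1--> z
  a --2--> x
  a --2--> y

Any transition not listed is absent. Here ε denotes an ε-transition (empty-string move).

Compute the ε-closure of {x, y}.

{x, y, a}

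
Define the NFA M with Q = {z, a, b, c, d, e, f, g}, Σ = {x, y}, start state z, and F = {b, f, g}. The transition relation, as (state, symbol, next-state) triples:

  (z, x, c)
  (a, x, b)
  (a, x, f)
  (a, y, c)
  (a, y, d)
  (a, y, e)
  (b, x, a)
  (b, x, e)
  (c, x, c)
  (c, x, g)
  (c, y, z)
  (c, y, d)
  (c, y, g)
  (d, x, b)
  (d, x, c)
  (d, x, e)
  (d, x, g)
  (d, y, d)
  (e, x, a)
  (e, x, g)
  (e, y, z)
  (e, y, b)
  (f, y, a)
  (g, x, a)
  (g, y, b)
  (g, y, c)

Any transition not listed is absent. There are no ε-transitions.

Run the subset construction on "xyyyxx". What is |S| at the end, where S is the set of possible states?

6

Start in {z}.
Read 'x': z→{c}; now {c}.
Read 'y': c→{z, d, g}; now {z, d, g}.
Read 'y': z→∅, d→{d}, g→{b, c}; now {b, c, d}.
Read 'y': b→∅, c→{z, d, g}, d→{d}; now {z, d, g}.
Read 'x': z→{c}, d→{b, c, e, g}, g→{a}; now {a, b, c, e, g}.
Read 'x': a→{b, f}, b→{a, e}, c→{c, g}, e→{a, g}, g→{a}; now {a, b, c, e, f, g}.
That set has 6 states.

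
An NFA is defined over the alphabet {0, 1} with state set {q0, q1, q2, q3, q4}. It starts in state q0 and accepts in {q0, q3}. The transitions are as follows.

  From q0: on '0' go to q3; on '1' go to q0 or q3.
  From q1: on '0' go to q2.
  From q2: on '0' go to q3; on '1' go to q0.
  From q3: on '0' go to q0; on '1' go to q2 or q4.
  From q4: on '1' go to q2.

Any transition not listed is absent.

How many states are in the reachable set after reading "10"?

2

Start in {q0}.
Read '1': {q0} → {q0, q3}.
Read '0': {q0, q3} → {q0, q3}.
That set has 2 states.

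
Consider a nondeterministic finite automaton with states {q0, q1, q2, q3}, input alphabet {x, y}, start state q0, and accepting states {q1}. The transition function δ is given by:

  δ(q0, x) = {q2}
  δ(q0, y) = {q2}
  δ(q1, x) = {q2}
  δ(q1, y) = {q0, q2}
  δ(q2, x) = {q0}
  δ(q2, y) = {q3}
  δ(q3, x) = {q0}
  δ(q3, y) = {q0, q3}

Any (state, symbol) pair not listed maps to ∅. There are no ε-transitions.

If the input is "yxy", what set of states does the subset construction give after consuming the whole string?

{q2}

Start in {q0}.
Read 'y': {q0} → {q2}.
Read 'x': {q2} → {q0}.
Read 'y': {q0} → {q2}.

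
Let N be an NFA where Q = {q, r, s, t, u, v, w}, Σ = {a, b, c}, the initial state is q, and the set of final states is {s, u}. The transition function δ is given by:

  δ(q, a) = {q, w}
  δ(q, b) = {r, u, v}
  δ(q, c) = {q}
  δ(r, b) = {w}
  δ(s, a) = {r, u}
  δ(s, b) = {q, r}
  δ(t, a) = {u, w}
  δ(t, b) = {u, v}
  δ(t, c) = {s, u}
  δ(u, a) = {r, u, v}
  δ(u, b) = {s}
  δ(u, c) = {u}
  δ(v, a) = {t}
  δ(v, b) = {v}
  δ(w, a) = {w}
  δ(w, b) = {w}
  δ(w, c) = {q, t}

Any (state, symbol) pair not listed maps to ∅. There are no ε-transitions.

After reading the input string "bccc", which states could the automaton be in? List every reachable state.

Start in {q}.
Read 'b': q→{r, u, v}; now {r, u, v}.
Read 'c': r→∅, u→{u}, v→∅; now {u}.
Read 'c': u→{u}; now {u}.
Read 'c': u→{u}; now {u}.

{u}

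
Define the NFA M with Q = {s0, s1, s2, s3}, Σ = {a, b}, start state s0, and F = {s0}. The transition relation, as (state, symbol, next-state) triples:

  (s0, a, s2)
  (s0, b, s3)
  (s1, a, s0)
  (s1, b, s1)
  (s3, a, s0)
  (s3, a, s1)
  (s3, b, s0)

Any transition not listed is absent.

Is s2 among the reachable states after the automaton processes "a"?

Start in {s0}.
Read 'a': s0→{s2}; now {s2}.
State s2 is in {s2}.

Yes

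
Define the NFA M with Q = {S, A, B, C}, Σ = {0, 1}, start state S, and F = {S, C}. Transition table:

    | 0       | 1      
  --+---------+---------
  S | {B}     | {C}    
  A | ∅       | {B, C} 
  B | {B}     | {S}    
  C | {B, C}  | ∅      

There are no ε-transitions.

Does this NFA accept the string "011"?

Start in {S}.
Read '0': S→{B}; now {B}.
Read '1': B→{S}; now {S}.
Read '1': S→{C}; now {C}.
The final set {C} contains the accepting state C.

Yes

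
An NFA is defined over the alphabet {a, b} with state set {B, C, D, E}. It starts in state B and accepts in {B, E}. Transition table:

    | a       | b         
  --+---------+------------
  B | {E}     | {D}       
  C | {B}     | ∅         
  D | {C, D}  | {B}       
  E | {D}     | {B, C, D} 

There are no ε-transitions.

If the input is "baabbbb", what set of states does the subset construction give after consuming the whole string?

{B, D}

Start in {B}.
Read 'b': {B} → {D}.
Read 'a': {D} → {C, D}.
Read 'a': {C, D} → {B, C, D}.
Read 'b': {B, C, D} → {B, D}.
Read 'b': {B, D} → {B, D}.
Read 'b': {B, D} → {B, D}.
Read 'b': {B, D} → {B, D}.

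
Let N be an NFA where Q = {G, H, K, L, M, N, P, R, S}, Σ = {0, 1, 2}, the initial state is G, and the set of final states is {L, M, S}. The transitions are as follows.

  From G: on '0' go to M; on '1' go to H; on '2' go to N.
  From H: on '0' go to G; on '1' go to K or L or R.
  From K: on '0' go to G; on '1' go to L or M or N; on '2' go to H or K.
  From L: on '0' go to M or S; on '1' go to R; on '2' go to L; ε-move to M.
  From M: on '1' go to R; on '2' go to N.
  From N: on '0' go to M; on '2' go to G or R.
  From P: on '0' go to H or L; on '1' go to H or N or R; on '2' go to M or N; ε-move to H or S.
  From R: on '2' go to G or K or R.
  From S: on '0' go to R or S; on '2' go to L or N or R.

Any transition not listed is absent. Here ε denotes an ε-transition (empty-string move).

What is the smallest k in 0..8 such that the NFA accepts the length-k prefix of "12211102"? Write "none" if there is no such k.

none

Start in {G}.
Read '1': G→{H}; now {H}.
Read '2': H→∅; now ∅.
The set is empty and remains empty for the remaining 6 symbols.
No reachable set along the way intersects F.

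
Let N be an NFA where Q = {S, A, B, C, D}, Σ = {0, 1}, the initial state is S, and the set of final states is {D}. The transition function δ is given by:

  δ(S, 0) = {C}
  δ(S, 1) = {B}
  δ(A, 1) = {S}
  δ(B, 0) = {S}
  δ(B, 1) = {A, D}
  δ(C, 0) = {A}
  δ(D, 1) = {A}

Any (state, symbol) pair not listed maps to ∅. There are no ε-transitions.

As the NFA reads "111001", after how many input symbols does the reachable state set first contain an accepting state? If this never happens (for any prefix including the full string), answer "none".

Start in {S}.
Read '1': {S} → {B}.
Read '1': {B} → {A, D}.
None of the earlier sets intersect F, but {A, D} does.

2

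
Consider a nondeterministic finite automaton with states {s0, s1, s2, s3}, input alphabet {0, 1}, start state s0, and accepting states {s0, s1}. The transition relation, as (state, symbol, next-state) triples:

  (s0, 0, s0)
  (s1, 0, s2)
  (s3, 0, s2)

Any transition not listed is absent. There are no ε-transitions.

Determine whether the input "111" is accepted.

No

Start in {s0}.
Read '1': s0→∅; now ∅.
The set is empty and remains empty for the remaining 2 symbols.
The final set ∅ contains no accepting state.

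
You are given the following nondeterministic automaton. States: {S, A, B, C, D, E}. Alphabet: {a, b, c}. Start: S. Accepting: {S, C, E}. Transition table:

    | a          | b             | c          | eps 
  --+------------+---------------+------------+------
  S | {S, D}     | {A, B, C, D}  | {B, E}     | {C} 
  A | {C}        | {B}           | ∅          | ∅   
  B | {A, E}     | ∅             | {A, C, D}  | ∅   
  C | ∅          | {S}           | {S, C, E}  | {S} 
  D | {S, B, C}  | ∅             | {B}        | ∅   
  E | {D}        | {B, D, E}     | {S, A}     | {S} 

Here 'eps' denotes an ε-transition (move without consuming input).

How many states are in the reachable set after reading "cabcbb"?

Start: ε-closure({S}) = {S, C}.
Read 'c': S→{B, E}, C→{S, C, E}; now {S, B, C, E}.
Read 'a': S→{S, D}, B→{A, E}, C→∅, E→{D}; union {S, A, D, E}; ε-closure = {S, A, C, D, E}.
Read 'b': S→{A, B, C, D}, A→{B}, C→{S}, D→∅, E→{B, D, E}; now {S, A, B, C, D, E}.
Read 'c': S→{B, E}, A→∅, B→{A, C, D}, C→{S, C, E}, D→{B}, E→{S, A}; now {S, A, B, C, D, E}.
Read 'b': S→{A, B, C, D}, A→{B}, B→∅, C→{S}, D→∅, E→{B, D, E}; now {S, A, B, C, D, E}.
Read 'b': S→{A, B, C, D}, A→{B}, B→∅, C→{S}, D→∅, E→{B, D, E}; now {S, A, B, C, D, E}.
That set has 6 states.

6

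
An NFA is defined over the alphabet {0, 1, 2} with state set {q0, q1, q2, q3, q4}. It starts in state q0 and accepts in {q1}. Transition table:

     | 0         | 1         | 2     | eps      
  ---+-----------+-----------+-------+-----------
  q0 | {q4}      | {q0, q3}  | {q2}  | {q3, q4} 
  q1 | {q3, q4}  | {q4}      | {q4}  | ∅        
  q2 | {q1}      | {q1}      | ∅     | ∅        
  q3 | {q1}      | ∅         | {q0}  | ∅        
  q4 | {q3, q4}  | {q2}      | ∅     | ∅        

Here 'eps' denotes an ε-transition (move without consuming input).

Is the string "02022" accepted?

Start: ε-closure({q0}) = {q0, q3, q4}.
Read '0': {q0, q3, q4} → {q1, q3, q4}.
Read '2': {q1, q3, q4} → {q0, q3, q4}.
Read '0': {q0, q3, q4} → {q1, q3, q4}.
Read '2': {q1, q3, q4} → {q0, q3, q4}.
Read '2': {q0, q3, q4} → {q0, q2, q3, q4}.
The final set {q0, q2, q3, q4} contains no accepting state.

No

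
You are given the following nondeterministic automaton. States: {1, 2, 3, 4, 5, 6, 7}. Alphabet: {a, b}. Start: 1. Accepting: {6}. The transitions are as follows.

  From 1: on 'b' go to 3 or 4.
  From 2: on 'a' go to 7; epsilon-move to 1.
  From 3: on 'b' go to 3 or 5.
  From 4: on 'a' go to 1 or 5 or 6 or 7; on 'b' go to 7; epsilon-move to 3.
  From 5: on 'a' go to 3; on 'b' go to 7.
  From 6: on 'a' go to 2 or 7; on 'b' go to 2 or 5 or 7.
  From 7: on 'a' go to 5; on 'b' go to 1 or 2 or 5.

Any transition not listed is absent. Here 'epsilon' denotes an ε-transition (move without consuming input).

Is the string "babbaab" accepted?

No

Start in {1}.
Read 'b': 1→{3, 4}; now {3, 4}.
Read 'a': 3→∅, 4→{1, 5, 6, 7}; now {1, 5, 6, 7}.
Read 'b': 1→{3, 4}, 5→{7}, 6→{2, 5, 7}, 7→{1, 2, 5}; now {1, 2, 3, 4, 5, 7}.
Read 'b': 1→{3, 4}, 2→∅, 3→{3, 5}, 4→{7}, 5→{7}, 7→{1, 2, 5}; now {1, 2, 3, 4, 5, 7}.
Read 'a': 1→∅, 2→{7}, 3→∅, 4→{1, 5, 6, 7}, 5→{3}, 7→{5}; now {1, 3, 5, 6, 7}.
Read 'a': 1→∅, 3→∅, 5→{3}, 6→{2, 7}, 7→{5}; union {2, 3, 5, 7}; ε-closure = {1, 2, 3, 5, 7}.
Read 'b': 1→{3, 4}, 2→∅, 3→{3, 5}, 5→{7}, 7→{1, 2, 5}; now {1, 2, 3, 4, 5, 7}.
The final set {1, 2, 3, 4, 5, 7} contains no accepting state.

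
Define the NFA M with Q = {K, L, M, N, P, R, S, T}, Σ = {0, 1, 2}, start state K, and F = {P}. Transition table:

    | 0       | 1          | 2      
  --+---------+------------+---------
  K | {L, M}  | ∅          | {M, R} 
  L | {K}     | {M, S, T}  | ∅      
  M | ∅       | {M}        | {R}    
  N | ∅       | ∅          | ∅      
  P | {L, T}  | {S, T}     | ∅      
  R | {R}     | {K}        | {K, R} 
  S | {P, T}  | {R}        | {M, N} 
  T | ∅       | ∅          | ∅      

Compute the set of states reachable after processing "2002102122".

Start in {K}.
Read '2': {K} → {M, R}.
Read '0': {M, R} → {R}.
Read '0': {R} → {R}.
Read '2': {R} → {K, R}.
Read '1': {K, R} → {K}.
Read '0': {K} → {L, M}.
Read '2': {L, M} → {R}.
Read '1': {R} → {K}.
Read '2': {K} → {M, R}.
Read '2': {M, R} → {K, R}.

{K, R}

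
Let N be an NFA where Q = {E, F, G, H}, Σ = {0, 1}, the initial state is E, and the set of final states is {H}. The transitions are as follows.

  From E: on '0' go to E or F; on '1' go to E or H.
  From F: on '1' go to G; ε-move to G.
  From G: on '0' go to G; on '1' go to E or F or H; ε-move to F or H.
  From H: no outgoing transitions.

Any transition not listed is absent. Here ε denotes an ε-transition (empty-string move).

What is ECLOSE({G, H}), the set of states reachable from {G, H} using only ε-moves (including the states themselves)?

{F, G, H}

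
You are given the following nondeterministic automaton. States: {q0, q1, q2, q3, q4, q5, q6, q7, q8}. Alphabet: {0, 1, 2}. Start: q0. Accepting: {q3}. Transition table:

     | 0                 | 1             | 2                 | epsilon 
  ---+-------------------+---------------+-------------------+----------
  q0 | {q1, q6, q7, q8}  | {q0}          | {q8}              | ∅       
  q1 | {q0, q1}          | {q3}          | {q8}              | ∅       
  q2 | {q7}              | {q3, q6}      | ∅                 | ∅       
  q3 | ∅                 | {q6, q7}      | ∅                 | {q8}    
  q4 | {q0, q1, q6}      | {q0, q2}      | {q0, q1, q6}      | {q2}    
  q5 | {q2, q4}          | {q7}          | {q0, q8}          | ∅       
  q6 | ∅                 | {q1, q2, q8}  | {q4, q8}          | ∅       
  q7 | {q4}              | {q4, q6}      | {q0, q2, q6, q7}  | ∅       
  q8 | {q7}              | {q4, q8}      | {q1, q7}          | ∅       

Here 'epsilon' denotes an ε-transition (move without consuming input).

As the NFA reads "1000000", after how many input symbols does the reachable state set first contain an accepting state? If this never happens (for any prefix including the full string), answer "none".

none

Start in {q0}.
Read '1': q0→{q0}; now {q0}.
Read '0': q0→{q1, q6, q7, q8}; now {q1, q6, q7, q8}.
Read '0': q1→{q0, q1}, q6→∅, q7→{q4}, q8→{q7}; union {q0, q1, q4, q7}; ε-closure = {q0, q1, q2, q4, q7}.
Read '0': q0→{q1, q6, q7, q8}, q1→{q0, q1}, q2→{q7}, q4→{q0, q1, q6}, q7→{q4}; union {q0, q1, q4, q6, q7, q8}; ε-closure = {q0, q1, q2, q4, q6, q7, q8}.
Read '0': q0→{q1, q6, q7, q8}, q1→{q0, q1}, q2→{q7}, q4→{q0, q1, q6}, q6→∅, q7→{q4}, q8→{q7}; union {q0, q1, q4, q6, q7, q8}; ε-closure = {q0, q1, q2, q4, q6, q7, q8}.
Read '0': q0→{q1, q6, q7, q8}, q1→{q0, q1}, q2→{q7}, q4→{q0, q1, q6}, q6→∅, q7→{q4}, q8→{q7}; union {q0, q1, q4, q6, q7, q8}; ε-closure = {q0, q1, q2, q4, q6, q7, q8}.
Read '0': q0→{q1, q6, q7, q8}, q1→{q0, q1}, q2→{q7}, q4→{q0, q1, q6}, q6→∅, q7→{q4}, q8→{q7}; union {q0, q1, q4, q6, q7, q8}; ε-closure = {q0, q1, q2, q4, q6, q7, q8}.
No reachable set along the way intersects F.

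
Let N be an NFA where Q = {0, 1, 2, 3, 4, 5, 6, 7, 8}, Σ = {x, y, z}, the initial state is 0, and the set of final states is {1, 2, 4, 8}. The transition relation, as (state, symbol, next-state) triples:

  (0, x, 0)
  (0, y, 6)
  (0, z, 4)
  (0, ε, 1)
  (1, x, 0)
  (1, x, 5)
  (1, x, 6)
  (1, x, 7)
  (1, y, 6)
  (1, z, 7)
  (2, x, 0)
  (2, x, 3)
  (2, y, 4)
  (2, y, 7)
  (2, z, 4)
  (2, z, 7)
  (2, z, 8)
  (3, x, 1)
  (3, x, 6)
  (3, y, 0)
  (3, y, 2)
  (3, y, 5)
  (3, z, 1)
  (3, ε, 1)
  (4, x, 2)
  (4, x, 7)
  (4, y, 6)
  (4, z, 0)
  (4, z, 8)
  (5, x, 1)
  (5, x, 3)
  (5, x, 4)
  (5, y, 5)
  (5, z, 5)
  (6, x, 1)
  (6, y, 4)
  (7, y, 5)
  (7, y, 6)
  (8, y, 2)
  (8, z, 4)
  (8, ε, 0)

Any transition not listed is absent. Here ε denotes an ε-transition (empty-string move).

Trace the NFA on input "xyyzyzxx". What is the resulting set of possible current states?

{0, 1, 2, 3, 4, 5, 6, 7}

Start: ε-closure({0}) = {0, 1}.
Read 'x': {0, 1} → {0, 1, 5, 6, 7}.
Read 'y': {0, 1, 5, 6, 7} → {4, 5, 6}.
Read 'y': {4, 5, 6} → {4, 5, 6}.
Read 'z': {4, 5, 6} → {0, 1, 5, 8}.
Read 'y': {0, 1, 5, 8} → {2, 5, 6}.
Read 'z': {2, 5, 6} → {0, 1, 4, 5, 7, 8}.
Read 'x': {0, 1, 4, 5, 7, 8} → {0, 1, 2, 3, 4, 5, 6, 7}.
Read 'x': {0, 1, 2, 3, 4, 5, 6, 7} → {0, 1, 2, 3, 4, 5, 6, 7}.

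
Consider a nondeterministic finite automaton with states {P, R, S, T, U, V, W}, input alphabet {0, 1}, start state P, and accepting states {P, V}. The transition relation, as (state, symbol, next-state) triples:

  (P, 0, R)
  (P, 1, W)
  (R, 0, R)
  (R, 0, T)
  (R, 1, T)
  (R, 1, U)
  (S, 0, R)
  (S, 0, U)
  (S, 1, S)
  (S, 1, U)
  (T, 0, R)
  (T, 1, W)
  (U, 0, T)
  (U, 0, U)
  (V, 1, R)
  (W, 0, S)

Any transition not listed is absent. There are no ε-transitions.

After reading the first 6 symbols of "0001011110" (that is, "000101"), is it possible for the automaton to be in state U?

Yes

Start in {P}.
Read '0': {P} → {R}.
Read '0': {R} → {R, T}.
Read '0': {R, T} → {R, T}.
Read '1': {R, T} → {T, U, W}.
Read '0': {T, U, W} → {R, S, T, U}.
Read '1': {R, S, T, U} → {S, T, U, W}.
State U is in {S, T, U, W}.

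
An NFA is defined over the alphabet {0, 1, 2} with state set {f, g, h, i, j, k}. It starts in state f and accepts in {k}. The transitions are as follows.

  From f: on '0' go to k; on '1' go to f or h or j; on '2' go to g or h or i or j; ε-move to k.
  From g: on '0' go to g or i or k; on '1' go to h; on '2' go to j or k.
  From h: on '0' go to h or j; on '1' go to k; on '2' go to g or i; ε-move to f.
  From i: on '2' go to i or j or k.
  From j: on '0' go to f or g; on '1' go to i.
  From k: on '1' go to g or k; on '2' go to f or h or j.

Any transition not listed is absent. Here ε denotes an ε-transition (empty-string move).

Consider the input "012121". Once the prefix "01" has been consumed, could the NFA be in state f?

Start: ε-closure({f}) = {f, k}.
Read '0': f→{k}, k→∅; now {k}.
Read '1': k→{g, k}; now {g, k}.
State f is not in {g, k}.

No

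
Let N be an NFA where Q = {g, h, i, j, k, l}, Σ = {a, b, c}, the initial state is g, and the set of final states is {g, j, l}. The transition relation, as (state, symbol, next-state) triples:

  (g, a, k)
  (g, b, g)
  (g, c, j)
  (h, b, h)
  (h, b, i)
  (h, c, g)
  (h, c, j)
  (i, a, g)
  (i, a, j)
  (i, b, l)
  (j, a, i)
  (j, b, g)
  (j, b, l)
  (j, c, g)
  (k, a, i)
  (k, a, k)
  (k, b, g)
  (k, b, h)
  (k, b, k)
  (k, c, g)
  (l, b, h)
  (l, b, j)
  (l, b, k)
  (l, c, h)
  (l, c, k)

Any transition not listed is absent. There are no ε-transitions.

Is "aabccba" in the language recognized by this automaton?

No

Start in {g}.
Read 'a': {g} → {k}.
Read 'a': {k} → {i, k}.
Read 'b': {i, k} → {g, h, k, l}.
Read 'c': {g, h, k, l} → {g, h, j, k}.
Read 'c': {g, h, j, k} → {g, j}.
Read 'b': {g, j} → {g, l}.
Read 'a': {g, l} → {k}.
The final set {k} contains no accepting state.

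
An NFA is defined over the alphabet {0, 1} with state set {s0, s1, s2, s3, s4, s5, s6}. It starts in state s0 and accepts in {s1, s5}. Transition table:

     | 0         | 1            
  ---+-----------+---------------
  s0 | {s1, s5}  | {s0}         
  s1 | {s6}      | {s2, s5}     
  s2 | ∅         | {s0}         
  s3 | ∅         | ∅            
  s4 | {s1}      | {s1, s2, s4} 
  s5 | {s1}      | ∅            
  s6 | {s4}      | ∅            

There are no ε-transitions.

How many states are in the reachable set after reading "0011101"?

2

Start in {s0}.
Read '0': s0→{s1, s5}; now {s1, s5}.
Read '0': s1→{s6}, s5→{s1}; now {s1, s6}.
Read '1': s1→{s2, s5}, s6→∅; now {s2, s5}.
Read '1': s2→{s0}, s5→∅; now {s0}.
Read '1': s0→{s0}; now {s0}.
Read '0': s0→{s1, s5}; now {s1, s5}.
Read '1': s1→{s2, s5}, s5→∅; now {s2, s5}.
That set has 2 states.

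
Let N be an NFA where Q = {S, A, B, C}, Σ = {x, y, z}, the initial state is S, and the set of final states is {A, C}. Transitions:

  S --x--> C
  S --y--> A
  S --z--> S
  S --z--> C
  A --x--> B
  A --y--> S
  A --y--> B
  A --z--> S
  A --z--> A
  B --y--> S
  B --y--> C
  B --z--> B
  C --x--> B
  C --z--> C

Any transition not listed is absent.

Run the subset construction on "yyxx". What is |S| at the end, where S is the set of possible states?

1

Start in {S}.
Read 'y': S→{A}; now {A}.
Read 'y': A→{S, B}; now {S, B}.
Read 'x': S→{C}, B→∅; now {C}.
Read 'x': C→{B}; now {B}.
That set has 1 state.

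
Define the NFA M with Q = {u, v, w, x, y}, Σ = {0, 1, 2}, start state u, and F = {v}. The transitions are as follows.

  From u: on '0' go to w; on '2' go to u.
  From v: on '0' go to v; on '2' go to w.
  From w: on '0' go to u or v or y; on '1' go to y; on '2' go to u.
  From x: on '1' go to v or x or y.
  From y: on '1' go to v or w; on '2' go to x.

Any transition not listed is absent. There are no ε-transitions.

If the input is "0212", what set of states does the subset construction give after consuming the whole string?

∅

Start in {u}.
Read '0': u→{w}; now {w}.
Read '2': w→{u}; now {u}.
Read '1': u→∅; now ∅.
The set is empty and remains empty for the remaining 1 symbol.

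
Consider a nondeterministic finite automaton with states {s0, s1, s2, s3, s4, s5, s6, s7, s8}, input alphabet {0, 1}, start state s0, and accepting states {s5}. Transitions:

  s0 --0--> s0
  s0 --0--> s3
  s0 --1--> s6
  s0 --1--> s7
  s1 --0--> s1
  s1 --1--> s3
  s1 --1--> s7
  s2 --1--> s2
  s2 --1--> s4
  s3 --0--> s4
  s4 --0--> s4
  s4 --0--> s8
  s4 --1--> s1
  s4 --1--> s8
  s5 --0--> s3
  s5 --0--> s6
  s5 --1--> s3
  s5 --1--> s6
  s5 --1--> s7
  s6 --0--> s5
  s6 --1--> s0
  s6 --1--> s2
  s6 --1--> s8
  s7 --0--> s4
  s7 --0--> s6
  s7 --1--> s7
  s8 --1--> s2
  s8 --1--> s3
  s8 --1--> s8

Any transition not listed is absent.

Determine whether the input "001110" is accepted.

Yes

Start in {s0}.
Read '0': {s0} → {s0, s3}.
Read '0': {s0, s3} → {s0, s3, s4}.
Read '1': {s0, s3, s4} → {s1, s6, s7, s8}.
Read '1': {s1, s6, s7, s8} → {s0, s2, s3, s7, s8}.
Read '1': {s0, s2, s3, s7, s8} → {s2, s3, s4, s6, s7, s8}.
Read '0': {s2, s3, s4, s6, s7, s8} → {s4, s5, s6, s8}.
The final set {s4, s5, s6, s8} contains the accepting state s5.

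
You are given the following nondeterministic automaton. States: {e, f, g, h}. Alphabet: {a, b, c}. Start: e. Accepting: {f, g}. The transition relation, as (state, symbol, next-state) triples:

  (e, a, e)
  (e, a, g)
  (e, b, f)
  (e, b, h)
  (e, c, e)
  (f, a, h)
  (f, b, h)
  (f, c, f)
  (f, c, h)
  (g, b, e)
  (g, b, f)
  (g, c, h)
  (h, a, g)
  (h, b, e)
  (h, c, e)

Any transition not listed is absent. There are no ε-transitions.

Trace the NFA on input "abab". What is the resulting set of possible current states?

{e, f, h}

Start in {e}.
Read 'a': e→{e, g}; now {e, g}.
Read 'b': e→{f, h}, g→{e, f}; now {e, f, h}.
Read 'a': e→{e, g}, f→{h}, h→{g}; now {e, g, h}.
Read 'b': e→{f, h}, g→{e, f}, h→{e}; now {e, f, h}.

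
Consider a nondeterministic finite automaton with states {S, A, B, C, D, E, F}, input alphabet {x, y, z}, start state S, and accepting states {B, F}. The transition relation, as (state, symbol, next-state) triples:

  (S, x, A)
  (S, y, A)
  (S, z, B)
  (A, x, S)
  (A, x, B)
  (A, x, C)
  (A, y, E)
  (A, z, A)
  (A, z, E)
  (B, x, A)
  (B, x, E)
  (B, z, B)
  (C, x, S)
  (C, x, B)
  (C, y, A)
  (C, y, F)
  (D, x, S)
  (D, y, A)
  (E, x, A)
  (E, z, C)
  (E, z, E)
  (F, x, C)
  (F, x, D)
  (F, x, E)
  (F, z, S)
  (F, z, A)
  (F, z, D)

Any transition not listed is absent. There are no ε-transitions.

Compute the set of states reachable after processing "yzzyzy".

Start in {S}.
Read 'y': S→{A}; now {A}.
Read 'z': A→{A, E}; now {A, E}.
Read 'z': A→{A, E}, E→{C, E}; now {A, C, E}.
Read 'y': A→{E}, C→{A, F}, E→∅; now {A, E, F}.
Read 'z': A→{A, E}, E→{C, E}, F→{S, A, D}; now {S, A, C, D, E}.
Read 'y': S→{A}, A→{E}, C→{A, F}, D→{A}, E→∅; now {A, E, F}.

{A, E, F}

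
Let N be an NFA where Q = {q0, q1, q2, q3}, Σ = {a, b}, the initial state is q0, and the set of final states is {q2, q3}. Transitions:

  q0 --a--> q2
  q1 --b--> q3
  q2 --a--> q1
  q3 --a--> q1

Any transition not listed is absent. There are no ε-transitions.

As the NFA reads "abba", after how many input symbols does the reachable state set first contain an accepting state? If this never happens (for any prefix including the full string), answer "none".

1

Start in {q0}.
Read 'a': {q0} → {q2}.
None of the earlier sets intersect F, but {q2} does.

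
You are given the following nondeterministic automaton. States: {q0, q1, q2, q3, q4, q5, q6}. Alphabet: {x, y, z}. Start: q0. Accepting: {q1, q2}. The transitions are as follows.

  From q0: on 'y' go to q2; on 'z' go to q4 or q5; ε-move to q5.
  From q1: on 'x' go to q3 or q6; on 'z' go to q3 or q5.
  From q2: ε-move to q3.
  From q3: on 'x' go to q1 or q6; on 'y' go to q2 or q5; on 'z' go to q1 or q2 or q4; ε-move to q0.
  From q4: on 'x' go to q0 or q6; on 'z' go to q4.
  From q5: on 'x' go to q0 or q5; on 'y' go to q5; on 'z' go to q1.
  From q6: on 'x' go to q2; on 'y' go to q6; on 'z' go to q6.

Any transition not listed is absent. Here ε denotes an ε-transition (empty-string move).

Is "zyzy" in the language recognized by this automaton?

Start: ε-closure({q0}) = {q0, q5}.
Read 'z': q0→{q4, q5}, q5→{q1}; now {q1, q4, q5}.
Read 'y': q1→∅, q4→∅, q5→{q5}; now {q5}.
Read 'z': q5→{q1}; now {q1}.
Read 'y': q1→∅; now ∅.
The final set ∅ contains no accepting state.

No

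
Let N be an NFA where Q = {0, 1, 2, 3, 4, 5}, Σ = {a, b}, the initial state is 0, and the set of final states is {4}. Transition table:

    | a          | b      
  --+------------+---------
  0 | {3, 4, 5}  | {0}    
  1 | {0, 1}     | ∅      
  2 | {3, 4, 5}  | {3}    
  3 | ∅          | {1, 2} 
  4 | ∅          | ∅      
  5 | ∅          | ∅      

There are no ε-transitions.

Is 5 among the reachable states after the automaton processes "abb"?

No

Start in {0}.
Read 'a': {0} → {3, 4, 5}.
Read 'b': {3, 4, 5} → {1, 2}.
Read 'b': {1, 2} → {3}.
State 5 is not in {3}.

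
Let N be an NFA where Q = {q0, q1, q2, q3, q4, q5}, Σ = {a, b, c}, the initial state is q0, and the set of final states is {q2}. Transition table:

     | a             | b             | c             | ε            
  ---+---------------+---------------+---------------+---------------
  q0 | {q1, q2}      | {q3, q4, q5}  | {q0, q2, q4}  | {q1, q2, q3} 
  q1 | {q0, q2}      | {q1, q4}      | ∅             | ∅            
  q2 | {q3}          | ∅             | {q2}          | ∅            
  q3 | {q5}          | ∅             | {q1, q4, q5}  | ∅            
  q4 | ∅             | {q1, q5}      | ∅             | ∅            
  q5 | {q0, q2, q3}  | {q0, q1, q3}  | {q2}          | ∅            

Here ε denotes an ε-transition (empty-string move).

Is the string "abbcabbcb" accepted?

Start: ε-closure({q0}) = {q0, q1, q2, q3}.
Read 'a': q0→{q1, q2}, q1→{q0, q2}, q2→{q3}, q3→{q5}; now {q0, q1, q2, q3, q5}.
Read 'b': q0→{q3, q4, q5}, q1→{q1, q4}, q2→∅, q3→∅, q5→{q0, q1, q3}; union {q0, q1, q3, q4, q5}; ε-closure = {q0, q1, q2, q3, q4, q5}.
Read 'b': q0→{q3, q4, q5}, q1→{q1, q4}, q2→∅, q3→∅, q4→{q1, q5}, q5→{q0, q1, q3}; union {q0, q1, q3, q4, q5}; ε-closure = {q0, q1, q2, q3, q4, q5}.
Read 'c': q0→{q0, q2, q4}, q1→∅, q2→{q2}, q3→{q1, q4, q5}, q4→∅, q5→{q2}; union {q0, q1, q2, q4, q5}; ε-closure = {q0, q1, q2, q3, q4, q5}.
Read 'a': q0→{q1, q2}, q1→{q0, q2}, q2→{q3}, q3→{q5}, q4→∅, q5→{q0, q2, q3}; now {q0, q1, q2, q3, q5}.
Read 'b': q0→{q3, q4, q5}, q1→{q1, q4}, q2→∅, q3→∅, q5→{q0, q1, q3}; union {q0, q1, q3, q4, q5}; ε-closure = {q0, q1, q2, q3, q4, q5}.
Read 'b': q0→{q3, q4, q5}, q1→{q1, q4}, q2→∅, q3→∅, q4→{q1, q5}, q5→{q0, q1, q3}; union {q0, q1, q3, q4, q5}; ε-closure = {q0, q1, q2, q3, q4, q5}.
Read 'c': q0→{q0, q2, q4}, q1→∅, q2→{q2}, q3→{q1, q4, q5}, q4→∅, q5→{q2}; union {q0, q1, q2, q4, q5}; ε-closure = {q0, q1, q2, q3, q4, q5}.
Read 'b': q0→{q3, q4, q5}, q1→{q1, q4}, q2→∅, q3→∅, q4→{q1, q5}, q5→{q0, q1, q3}; union {q0, q1, q3, q4, q5}; ε-closure = {q0, q1, q2, q3, q4, q5}.
The final set {q0, q1, q2, q3, q4, q5} contains the accepting state q2.

Yes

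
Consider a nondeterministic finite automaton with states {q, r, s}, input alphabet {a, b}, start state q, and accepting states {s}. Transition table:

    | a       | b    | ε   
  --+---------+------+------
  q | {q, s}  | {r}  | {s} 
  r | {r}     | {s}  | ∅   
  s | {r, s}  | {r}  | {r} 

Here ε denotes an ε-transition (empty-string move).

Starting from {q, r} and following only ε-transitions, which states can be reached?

Begin with {q, r}.
ε-move q → s; add s.

{q, r, s}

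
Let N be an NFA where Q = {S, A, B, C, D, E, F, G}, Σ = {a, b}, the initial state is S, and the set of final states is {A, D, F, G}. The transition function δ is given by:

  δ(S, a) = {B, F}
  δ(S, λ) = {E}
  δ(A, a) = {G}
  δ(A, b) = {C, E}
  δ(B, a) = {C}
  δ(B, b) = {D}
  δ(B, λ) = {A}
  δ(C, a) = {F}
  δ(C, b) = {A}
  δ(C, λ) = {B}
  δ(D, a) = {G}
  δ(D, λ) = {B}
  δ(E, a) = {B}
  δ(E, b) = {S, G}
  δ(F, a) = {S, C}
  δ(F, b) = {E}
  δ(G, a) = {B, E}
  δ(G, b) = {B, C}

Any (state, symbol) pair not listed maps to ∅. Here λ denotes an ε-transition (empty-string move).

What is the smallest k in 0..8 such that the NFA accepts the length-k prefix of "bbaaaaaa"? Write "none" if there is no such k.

1

Start: ε-closure({S}) = {S, E}.
Read 'b': {S, E} → {S, E, G}.
None of the earlier sets intersect F, but {S, E, G} does.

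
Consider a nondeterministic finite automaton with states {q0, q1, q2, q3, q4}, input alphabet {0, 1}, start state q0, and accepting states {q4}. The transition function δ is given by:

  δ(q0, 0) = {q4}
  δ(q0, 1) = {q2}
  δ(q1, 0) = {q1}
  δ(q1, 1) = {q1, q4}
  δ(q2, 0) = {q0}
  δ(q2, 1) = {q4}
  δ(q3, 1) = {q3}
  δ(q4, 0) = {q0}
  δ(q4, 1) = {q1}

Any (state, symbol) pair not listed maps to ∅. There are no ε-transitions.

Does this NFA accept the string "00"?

No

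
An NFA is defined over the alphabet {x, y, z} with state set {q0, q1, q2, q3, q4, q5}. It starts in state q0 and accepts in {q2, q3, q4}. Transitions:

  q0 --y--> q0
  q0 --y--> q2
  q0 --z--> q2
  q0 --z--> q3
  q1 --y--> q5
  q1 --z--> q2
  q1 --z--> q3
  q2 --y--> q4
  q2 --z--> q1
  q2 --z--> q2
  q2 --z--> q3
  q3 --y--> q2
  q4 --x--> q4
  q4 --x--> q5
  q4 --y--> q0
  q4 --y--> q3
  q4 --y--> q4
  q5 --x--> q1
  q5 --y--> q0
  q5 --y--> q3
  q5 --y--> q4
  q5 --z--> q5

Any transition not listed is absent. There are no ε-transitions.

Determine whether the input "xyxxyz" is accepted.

Start in {q0}.
Read 'x': {q0} → ∅.
The set is empty and remains empty for the remaining 5 symbols.
The final set ∅ contains no accepting state.

No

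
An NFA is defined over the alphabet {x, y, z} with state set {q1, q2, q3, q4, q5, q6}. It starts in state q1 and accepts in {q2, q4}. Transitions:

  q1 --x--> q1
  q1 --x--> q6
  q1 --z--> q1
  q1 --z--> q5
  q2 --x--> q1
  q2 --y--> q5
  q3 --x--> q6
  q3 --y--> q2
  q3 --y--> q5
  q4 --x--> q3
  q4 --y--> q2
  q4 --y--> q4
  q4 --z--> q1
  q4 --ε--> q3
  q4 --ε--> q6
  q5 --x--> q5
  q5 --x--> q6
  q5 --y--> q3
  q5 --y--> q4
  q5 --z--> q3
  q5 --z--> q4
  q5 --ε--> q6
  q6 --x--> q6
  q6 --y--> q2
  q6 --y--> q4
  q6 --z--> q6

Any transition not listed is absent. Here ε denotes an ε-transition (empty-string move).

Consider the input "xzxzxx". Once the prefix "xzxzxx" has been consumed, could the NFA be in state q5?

Start in {q1}.
Read 'x': q1→{q1, q6}; now {q1, q6}.
Read 'z': q1→{q1, q5}, q6→{q6}; now {q1, q5, q6}.
Read 'x': q1→{q1, q6}, q5→{q5, q6}, q6→{q6}; now {q1, q5, q6}.
Read 'z': q1→{q1, q5}, q5→{q3, q4}, q6→{q6}; now {q1, q3, q4, q5, q6}.
Read 'x': q1→{q1, q6}, q3→{q6}, q4→{q3}, q5→{q5, q6}, q6→{q6}; now {q1, q3, q5, q6}.
Read 'x': q1→{q1, q6}, q3→{q6}, q5→{q5, q6}, q6→{q6}; now {q1, q5, q6}.
State q5 is in {q1, q5, q6}.

Yes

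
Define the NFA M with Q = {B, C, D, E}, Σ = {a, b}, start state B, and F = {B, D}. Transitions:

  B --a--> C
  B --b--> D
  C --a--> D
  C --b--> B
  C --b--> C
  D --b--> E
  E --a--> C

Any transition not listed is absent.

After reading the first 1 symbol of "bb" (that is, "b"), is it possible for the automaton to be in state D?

Yes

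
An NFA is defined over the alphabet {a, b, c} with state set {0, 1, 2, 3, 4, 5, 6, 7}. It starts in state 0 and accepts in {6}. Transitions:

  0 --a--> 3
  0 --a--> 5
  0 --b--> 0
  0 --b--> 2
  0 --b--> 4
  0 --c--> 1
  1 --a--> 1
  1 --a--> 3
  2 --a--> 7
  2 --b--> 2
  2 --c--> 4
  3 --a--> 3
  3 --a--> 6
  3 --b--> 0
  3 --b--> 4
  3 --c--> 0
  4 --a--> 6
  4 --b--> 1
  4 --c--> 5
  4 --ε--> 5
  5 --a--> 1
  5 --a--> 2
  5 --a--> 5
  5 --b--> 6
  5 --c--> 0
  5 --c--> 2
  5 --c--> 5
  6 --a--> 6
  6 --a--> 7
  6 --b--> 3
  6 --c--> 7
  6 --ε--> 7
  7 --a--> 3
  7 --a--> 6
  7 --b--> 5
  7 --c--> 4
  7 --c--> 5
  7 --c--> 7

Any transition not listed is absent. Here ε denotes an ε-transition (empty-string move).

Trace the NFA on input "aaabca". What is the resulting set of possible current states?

{1, 2, 3, 5, 6, 7}

Start in {0}.
Read 'a': {0} → {3, 5}.
Read 'a': {3, 5} → {1, 2, 3, 5, 6, 7}.
Read 'a': {1, 2, 3, 5, 6, 7} → {1, 2, 3, 5, 6, 7}.
Read 'b': {1, 2, 3, 5, 6, 7} → {0, 2, 3, 4, 5, 6, 7}.
Read 'c': {0, 2, 3, 4, 5, 6, 7} → {0, 1, 2, 4, 5, 7}.
Read 'a': {0, 1, 2, 4, 5, 7} → {1, 2, 3, 5, 6, 7}.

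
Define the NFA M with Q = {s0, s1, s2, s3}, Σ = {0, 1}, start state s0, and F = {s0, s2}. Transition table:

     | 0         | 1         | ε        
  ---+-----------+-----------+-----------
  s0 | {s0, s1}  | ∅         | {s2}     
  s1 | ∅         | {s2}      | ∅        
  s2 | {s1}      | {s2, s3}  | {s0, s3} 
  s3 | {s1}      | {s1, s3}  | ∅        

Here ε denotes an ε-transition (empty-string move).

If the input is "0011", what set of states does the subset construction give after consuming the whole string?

{s0, s1, s2, s3}

Start: ε-closure({s0}) = {s0, s2, s3}.
Read '0': {s0, s2, s3} → {s0, s1, s2, s3}.
Read '0': {s0, s1, s2, s3} → {s0, s1, s2, s3}.
Read '1': {s0, s1, s2, s3} → {s0, s1, s2, s3}.
Read '1': {s0, s1, s2, s3} → {s0, s1, s2, s3}.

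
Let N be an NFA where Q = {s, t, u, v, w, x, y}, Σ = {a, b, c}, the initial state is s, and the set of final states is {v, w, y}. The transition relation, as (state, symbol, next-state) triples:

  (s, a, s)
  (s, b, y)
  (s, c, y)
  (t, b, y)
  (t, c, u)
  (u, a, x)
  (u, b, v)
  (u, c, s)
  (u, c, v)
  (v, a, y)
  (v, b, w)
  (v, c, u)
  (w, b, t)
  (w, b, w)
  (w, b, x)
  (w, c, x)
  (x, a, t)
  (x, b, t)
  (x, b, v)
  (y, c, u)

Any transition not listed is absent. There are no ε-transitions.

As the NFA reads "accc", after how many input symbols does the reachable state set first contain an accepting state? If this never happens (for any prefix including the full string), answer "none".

Start in {s}.
Read 'a': {s} → {s}.
Read 'c': {s} → {y}.
None of the earlier sets intersect F, but {y} does.

2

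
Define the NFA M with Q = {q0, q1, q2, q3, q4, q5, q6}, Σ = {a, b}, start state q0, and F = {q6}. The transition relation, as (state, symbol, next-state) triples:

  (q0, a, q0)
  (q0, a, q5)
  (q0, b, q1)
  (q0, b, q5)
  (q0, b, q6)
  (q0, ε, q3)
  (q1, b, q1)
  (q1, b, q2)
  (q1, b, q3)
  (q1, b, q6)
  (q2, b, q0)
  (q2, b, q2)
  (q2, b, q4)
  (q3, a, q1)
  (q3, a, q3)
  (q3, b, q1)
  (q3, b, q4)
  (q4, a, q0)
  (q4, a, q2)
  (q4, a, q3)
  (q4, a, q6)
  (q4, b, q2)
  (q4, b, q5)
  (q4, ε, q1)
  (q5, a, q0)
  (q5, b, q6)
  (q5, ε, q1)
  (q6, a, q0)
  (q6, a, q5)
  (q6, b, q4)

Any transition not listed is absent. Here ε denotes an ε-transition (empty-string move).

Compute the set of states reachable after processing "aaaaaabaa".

Start: ε-closure({q0}) = {q0, q3}.
Read 'a': {q0, q3} → {q0, q1, q3, q5}.
Read 'a': {q0, q1, q3, q5} → {q0, q1, q3, q5}.
Read 'a': {q0, q1, q3, q5} → {q0, q1, q3, q5}.
Read 'a': {q0, q1, q3, q5} → {q0, q1, q3, q5}.
Read 'a': {q0, q1, q3, q5} → {q0, q1, q3, q5}.
Read 'a': {q0, q1, q3, q5} → {q0, q1, q3, q5}.
Read 'b': {q0, q1, q3, q5} → {q1, q2, q3, q4, q5, q6}.
Read 'a': {q1, q2, q3, q4, q5, q6} → {q0, q1, q2, q3, q5, q6}.
Read 'a': {q0, q1, q2, q3, q5, q6} → {q0, q1, q3, q5}.

{q0, q1, q3, q5}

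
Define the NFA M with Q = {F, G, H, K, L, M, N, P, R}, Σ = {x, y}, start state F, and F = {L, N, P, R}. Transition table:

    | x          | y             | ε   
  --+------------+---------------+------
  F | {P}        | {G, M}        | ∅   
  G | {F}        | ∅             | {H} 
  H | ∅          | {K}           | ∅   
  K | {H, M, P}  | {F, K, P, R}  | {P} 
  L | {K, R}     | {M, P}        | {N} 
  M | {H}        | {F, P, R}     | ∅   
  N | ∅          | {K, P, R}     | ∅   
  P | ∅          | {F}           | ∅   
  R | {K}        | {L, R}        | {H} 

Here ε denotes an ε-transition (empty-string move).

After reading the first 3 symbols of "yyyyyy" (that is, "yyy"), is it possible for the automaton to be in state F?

Yes

Start in {F}.
Read 'y': F→{G, M}; union {G, M}; ε-closure = {G, H, M}.
Read 'y': G→∅, H→{K}, M→{F, P, R}; union {F, K, P, R}; ε-closure = {F, H, K, P, R}.
Read 'y': F→{G, M}, H→{K}, K→{F, K, P, R}, P→{F}, R→{L, R}; union {F, G, K, L, M, P, R}; ε-closure = {F, G, H, K, L, M, N, P, R}.
State F is in {F, G, H, K, L, M, N, P, R}.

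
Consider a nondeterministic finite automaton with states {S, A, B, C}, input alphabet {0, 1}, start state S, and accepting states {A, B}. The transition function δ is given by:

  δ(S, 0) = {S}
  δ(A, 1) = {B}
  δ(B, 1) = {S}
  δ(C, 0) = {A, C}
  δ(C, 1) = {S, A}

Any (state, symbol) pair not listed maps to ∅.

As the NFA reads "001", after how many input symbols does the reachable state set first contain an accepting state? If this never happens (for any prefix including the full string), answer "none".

none

Start in {S}.
Read '0': S→{S}; now {S}.
Read '0': S→{S}; now {S}.
Read '1': S→∅; now ∅.
No reachable set along the way intersects F.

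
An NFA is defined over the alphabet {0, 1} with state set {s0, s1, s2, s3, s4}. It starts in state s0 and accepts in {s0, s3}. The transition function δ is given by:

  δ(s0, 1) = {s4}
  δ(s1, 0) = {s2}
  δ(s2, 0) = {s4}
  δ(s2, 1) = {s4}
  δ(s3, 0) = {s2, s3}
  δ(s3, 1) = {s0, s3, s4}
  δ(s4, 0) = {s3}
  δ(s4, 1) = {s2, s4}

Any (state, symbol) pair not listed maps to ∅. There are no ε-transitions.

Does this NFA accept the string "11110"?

Yes

Start in {s0}.
Read '1': s0→{s4}; now {s4}.
Read '1': s4→{s2, s4}; now {s2, s4}.
Read '1': s2→{s4}, s4→{s2, s4}; now {s2, s4}.
Read '1': s2→{s4}, s4→{s2, s4}; now {s2, s4}.
Read '0': s2→{s4}, s4→{s3}; now {s3, s4}.
The final set {s3, s4} contains the accepting state s3.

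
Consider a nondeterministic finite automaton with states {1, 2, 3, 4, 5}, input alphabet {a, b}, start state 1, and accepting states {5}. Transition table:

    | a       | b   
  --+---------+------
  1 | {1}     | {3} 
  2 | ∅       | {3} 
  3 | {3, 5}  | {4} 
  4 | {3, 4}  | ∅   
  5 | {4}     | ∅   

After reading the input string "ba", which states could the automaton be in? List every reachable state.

{3, 5}

Start in {1}.
Read 'b': 1→{3}; now {3}.
Read 'a': 3→{3, 5}; now {3, 5}.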